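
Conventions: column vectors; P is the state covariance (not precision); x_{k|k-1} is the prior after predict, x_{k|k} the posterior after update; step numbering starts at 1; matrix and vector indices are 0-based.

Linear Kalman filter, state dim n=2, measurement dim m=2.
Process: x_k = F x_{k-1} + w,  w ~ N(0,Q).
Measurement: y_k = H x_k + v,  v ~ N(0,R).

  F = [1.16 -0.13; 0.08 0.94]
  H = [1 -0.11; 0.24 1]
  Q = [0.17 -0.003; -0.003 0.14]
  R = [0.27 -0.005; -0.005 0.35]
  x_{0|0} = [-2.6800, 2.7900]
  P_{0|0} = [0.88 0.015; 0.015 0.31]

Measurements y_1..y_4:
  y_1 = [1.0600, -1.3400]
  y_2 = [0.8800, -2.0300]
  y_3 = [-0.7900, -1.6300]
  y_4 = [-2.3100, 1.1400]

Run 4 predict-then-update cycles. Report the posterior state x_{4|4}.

step 1: x^-=[-3.4715, 2.4082]  P^-=[1.3548 0.0570; 0.0570 0.4218]  S=[1.6174 0.3292; 0.3292 0.8772]  K=[0.8067 0.1328; -0.1023 0.5349]  nu=[4.7964, -2.9150]  x^+=[0.0107, 0.3583]  P^+=[0.2161 -0.0094; -0.0094 0.1900]
step 2: x^-=[-0.0341, 0.3376]  P^-=[0.4669 -0.0163; -0.0163 0.3078]  S=[0.7442 0.0573; 0.0573 0.6769]  K=[0.6229 0.0887; -0.1027 0.4577]  nu=[0.9513, -2.3594]  x^+=[0.3492, -0.8399]  P^+=[0.1664 -0.0120; -0.0120 0.1636]
step 3: x^-=[0.5142, -0.7616]  P^-=[0.4003 -0.0205; -0.0205 0.2838]  S=[0.6783 0.0399; 0.0399 0.6470]  K=[0.5888 0.0805; -0.1020 0.4373]  nu=[-1.3880, -0.9919]  x^+=[-0.3829, -1.0537]  P^+=[0.1572 -0.0125; -0.0125 0.1566]
step 4: x^-=[-0.3071, -1.0211]  P^-=[0.3879 -0.0210; -0.0210 0.2775]  S=[0.6659 0.0371; 0.0371 0.6397]  K=[0.5816 0.0789; -0.1015 0.4317]  nu=[-2.1152, 2.2349]  x^+=[-1.3610, 0.1584]  P^+=[0.1553 -0.0126; -0.0126 0.1546]

x_post = [-1.3610, 0.1584]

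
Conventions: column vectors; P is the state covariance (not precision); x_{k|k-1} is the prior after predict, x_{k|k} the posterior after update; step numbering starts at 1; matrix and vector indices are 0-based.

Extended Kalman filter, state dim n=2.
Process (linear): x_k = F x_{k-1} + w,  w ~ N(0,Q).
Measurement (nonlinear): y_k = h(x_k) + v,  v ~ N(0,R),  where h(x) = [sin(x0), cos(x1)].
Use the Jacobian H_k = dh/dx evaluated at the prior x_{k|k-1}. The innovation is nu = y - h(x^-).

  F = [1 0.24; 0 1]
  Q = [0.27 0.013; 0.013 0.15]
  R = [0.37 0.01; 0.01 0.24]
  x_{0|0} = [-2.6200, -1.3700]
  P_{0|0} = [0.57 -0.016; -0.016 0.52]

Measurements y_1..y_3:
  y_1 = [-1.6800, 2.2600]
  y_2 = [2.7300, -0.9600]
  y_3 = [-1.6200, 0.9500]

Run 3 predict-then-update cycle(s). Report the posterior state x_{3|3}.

step 1: x^-=[-2.9488, -1.3700]  P^-=[0.8623 0.1218; 0.1218 0.6700]  H_jac=[-0.9815 0.0000; 0.0000 0.9799]  S=[1.2006 -0.1071; -0.1071 0.8833]  K=[-0.7004 0.0502; -0.0336 0.7392]  nu=[-1.4884, 2.0606]  x^+=[-1.8030, 0.2031]  P^+=[0.2635 0.0051; 0.0051 0.1807]
step 2: x^-=[-1.7542, 0.2031]  P^-=[0.5464 0.0615; 0.0615 0.3307]  H_jac=[-0.1824 0.0000; 0.0000 -0.2017]  S=[0.3882 0.0123; 0.0123 0.2535]  K=[-0.2556 -0.0366; -0.0206 -0.2622]  nu=[3.7132, -1.9394]  x^+=[-2.6323, 0.6350]  P^+=[0.5205 0.0562; 0.0562 0.3130]
step 3: x^-=[-2.4799, 0.6350]  P^-=[0.8355 0.1443; 0.1443 0.4630]  H_jac=[-0.7889 0.0000; 0.0000 -0.5932]  S=[0.8900 0.0775; 0.0775 0.4029]  K=[-0.7344 -0.0711; -0.0697 -0.6682]  nu=[-1.0055, 0.1450]  x^+=[-1.7517, 0.6083]  P^+=[0.3453 0.0412; 0.0412 0.2715]

x_post = [-1.7517, 0.6083]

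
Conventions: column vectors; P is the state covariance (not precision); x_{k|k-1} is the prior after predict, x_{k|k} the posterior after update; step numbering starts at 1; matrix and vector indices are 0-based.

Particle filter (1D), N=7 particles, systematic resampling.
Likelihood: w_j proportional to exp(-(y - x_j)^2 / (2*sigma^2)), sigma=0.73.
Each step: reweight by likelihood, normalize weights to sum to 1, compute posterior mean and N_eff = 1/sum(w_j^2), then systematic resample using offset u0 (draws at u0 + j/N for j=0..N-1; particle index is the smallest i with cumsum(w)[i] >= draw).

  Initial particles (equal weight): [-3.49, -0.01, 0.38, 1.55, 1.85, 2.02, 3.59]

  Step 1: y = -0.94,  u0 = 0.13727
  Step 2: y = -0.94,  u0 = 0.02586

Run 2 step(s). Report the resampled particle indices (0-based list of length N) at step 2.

resampled_idx = [0, 0, 1, 2, 2, 3, 4]

step 1: w=[0.0035, 0.6883, 0.3021, 0.0046, 0.0010, 0.0004, 0.0000]  mean=0.1057  Neff=1.7696  idx=[1, 1, 1, 1, 2, 2, 3]
step 2: w=[0.2047, 0.2047, 0.2047, 0.2047, 0.0899, 0.0899, 0.0014]  mean=0.0622  Neff=5.4407  idx=[0, 0, 1, 2, 2, 3, 4]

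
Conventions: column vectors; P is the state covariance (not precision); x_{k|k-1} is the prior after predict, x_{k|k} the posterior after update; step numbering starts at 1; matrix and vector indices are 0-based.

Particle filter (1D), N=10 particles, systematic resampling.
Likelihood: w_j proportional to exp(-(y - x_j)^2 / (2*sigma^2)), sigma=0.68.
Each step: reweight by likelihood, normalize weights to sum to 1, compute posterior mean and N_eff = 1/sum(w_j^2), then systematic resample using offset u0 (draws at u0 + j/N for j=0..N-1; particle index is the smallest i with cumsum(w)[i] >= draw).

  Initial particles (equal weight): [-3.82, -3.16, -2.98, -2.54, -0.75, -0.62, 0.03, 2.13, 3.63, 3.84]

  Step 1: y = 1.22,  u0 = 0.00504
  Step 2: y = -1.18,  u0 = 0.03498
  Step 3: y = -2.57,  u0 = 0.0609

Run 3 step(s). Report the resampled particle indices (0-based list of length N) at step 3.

step 1: w=[0.0000, 0.0000, 0.0000, 0.0000, 0.0225, 0.0385, 0.3238, 0.6115, 0.0028, 0.0009]  mean=1.2850  Neff=2.0800  idx=[4, 6, 6, 6, 7, 7, 7, 7, 7, 7]
step 2: w=[0.5707, 0.1431, 0.1431, 0.1431, 0.0000, 0.0000, 0.0000, 0.0000, 0.0000, 0.0000]  mean=-0.4151  Neff=2.5834  idx=[0, 0, 0, 0, 0, 0, 1, 2, 2, 3]
step 3: w=[0.1640, 0.1640, 0.1640, 0.1640, 0.1640, 0.1640, 0.0039, 0.0039, 0.0039, 0.0039]  mean=-0.7377  Neff=6.1915  idx=[0, 0, 1, 2, 2, 3, 4, 4, 5, 5]

resampled_idx = [0, 0, 1, 2, 2, 3, 4, 4, 5, 5]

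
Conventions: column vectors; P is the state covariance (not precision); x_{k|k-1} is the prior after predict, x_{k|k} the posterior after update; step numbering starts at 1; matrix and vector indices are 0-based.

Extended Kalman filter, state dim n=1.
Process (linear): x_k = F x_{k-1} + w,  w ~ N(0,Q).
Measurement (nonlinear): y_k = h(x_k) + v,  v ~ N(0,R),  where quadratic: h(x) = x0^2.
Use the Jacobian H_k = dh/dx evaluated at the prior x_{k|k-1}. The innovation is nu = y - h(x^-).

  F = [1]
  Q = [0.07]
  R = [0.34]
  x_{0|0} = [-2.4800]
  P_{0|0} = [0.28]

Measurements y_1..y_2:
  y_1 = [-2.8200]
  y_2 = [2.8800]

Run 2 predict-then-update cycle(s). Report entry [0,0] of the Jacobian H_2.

H_jac[0,0] = -1.4803

step 1: x^-=[-2.4800]  P^-=[0.3500]  H_jac=[-4.9600]  S=[8.9506]  K=[-0.1940]  nu=[-8.9704]  x^+=[-0.7402]  P^+=[0.0133]
step 2: x^-=[-0.7402]  P^-=[0.0833]  H_jac=[-1.4803]  S=[0.5225]  K=[-0.2360]  nu=[2.3322]  x^+=[-1.2905]  P^+=[0.0542]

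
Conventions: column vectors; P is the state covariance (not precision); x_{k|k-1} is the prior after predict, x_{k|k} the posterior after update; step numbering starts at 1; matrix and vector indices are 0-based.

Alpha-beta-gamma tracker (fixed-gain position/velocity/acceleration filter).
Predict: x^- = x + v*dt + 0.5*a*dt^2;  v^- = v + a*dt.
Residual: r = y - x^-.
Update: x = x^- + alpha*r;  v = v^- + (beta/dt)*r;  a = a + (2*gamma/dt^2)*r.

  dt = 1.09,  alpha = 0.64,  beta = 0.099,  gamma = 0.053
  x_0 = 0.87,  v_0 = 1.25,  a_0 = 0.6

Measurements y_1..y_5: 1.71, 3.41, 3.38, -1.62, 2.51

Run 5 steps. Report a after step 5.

step 1: x_pred=2.5889  r=-0.8789  x^+=2.0264  v^+=1.8242  a^+=0.5216
step 2: x_pred=4.3246  r=-0.9146  x^+=3.7393  v^+=2.3096  a^+=0.4400
step 3: x_pred=6.5181  r=-3.1381  x^+=4.5097  v^+=2.5042  a^+=0.1600
step 4: x_pred=7.3343  r=-8.9543  x^+=1.6036  v^+=1.8653  a^+=-0.6389
step 5: x_pred=3.2572  r=-0.7472  x^+=2.7790  v^+=1.1011  a^+=-0.7055

a_post = -0.7055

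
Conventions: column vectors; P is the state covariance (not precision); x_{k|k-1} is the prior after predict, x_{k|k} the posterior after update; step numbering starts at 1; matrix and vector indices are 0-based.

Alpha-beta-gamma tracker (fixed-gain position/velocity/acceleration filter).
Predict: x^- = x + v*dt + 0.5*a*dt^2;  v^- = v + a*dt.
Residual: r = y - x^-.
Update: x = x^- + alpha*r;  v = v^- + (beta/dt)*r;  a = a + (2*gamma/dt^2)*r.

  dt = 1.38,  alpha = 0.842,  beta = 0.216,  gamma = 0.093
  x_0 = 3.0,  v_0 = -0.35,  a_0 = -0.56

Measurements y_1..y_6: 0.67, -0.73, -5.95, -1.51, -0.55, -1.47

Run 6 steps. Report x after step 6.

x_post = -1.7151

step 1: x_pred=1.9838  r=-1.3138  x^+=0.8776  v^+=-1.3284  a^+=-0.6883
step 2: x_pred=-1.6111  r=0.8811  x^+=-0.8692  v^+=-2.1404  a^+=-0.6023
step 3: x_pred=-4.3964  r=-1.5536  x^+=-5.7045  v^+=-3.2147  a^+=-0.7540
step 4: x_pred=-10.8588  r=9.3488  x^+=-2.9871  v^+=-2.7919  a^+=0.1591
step 5: x_pred=-6.6885  r=6.1385  x^+=-1.5199  v^+=-1.6116  a^+=0.7586
step 6: x_pred=-3.0215  r=1.5515  x^+=-1.7151  v^+=-0.3218  a^+=0.9102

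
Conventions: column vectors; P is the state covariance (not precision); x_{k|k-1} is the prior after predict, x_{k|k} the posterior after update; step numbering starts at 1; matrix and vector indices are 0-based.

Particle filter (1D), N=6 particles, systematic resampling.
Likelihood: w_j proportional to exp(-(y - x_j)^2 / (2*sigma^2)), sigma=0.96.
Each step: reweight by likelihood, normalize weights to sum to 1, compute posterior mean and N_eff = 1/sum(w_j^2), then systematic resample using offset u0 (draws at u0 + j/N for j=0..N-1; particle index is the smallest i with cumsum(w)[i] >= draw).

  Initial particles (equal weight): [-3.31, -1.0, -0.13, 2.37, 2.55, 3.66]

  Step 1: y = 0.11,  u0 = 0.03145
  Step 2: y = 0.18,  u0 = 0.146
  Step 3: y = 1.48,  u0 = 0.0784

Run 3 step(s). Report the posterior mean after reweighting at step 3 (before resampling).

post_mean = -0.1545

step 1: w=[0.0011, 0.3230, 0.6108, 0.0395, 0.0249, 0.0007]  mean=-0.2465  Neff=2.0849  idx=[1, 1, 2, 2, 2, 2]
step 2: w=[0.0992, 0.0992, 0.2004, 0.2004, 0.2004, 0.2004]  mean=-0.3026  Neff=5.5455  idx=[1, 2, 3, 4, 5, 5]
step 3: w=[0.0282, 0.1944, 0.1944, 0.1944, 0.1944, 0.1944]  mean=-0.1545  Neff=5.2722  idx=[1, 2, 2, 3, 4, 5]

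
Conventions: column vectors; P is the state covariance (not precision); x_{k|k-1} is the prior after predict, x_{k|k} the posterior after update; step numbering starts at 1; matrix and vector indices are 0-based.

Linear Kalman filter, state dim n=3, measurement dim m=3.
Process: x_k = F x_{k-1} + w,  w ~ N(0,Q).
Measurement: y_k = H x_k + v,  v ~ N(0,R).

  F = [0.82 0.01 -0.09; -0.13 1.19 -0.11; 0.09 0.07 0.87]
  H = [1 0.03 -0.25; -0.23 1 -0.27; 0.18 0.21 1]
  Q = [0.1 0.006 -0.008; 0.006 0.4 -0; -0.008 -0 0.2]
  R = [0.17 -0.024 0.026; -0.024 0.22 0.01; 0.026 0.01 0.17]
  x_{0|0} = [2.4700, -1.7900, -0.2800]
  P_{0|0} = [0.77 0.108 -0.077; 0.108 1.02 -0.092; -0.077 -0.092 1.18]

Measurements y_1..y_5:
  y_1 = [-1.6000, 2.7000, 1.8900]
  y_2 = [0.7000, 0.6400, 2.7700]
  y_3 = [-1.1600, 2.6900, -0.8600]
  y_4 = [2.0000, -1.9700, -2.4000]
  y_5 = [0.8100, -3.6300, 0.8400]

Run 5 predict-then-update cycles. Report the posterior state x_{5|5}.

step 1: x^-=[2.0327, -2.4204, -0.1466]  P^-=[0.6407 0.0690 -0.0911; 0.0690 1.8602 -0.1115; -0.0911 -0.1115 1.0825]  S=[0.9314 0.0741 -0.1872; 0.0741 2.2101 0.0112; -0.1872 0.0112 1.2809]  K=[0.7467 -0.0501 0.1398; 0.1454 0.8420 0.2416; -0.2210 -0.1697 0.7832]  nu=[-3.5967, 5.5483, 2.1790]  x^+=[-0.6261, 2.2546, 1.4132]  P^+=[0.1357 0.0081 0.0166; 0.0081 0.1893 0.0121; 0.0166 0.0121 0.1202]
step 2: x^-=[-0.6181, 2.6089, 1.3310]  P^-=[0.1899 0.0003 0.0049; 0.0003 0.6666 0.0138; 0.0049 0.0138 0.2972]  S=[0.3764 -0.0319 -0.0055; -0.0319 0.9113 0.0736; -0.0055 0.0736 0.5103]  K=[0.4992 -0.0386 0.0876; 0.1083 0.7150 0.1996; -0.1854 -0.1296 0.6064]  nu=[1.5726, -1.7517, 1.0024]  x^+=[0.3225, 1.7268, 1.8743]  P^+=[0.0905 0.0040 0.0104; 0.0040 0.1602 0.0095; 0.0104 0.0095 0.0931]
step 3: x^-=[0.1130, 1.8068, 1.7806]  P^-=[0.1602 0.0012 -0.0009; 0.0012 0.6261 0.0123; -0.0009 0.0123 0.2748]  S=[0.3483 -0.0252 -0.0108; -0.0252 0.8672 0.0726; -0.0108 0.0726 0.4825]  K=[0.4605 -0.0335 0.0737; 0.1058 0.7045 0.1947; -0.1897 -0.1260 0.5893]  nu=[-0.8821, 1.3899, -3.0403]  x^+=[-0.5640, 2.1008, -0.0188]  P^+=[0.0830 0.0037 0.0085; 0.0037 0.1577 0.0091; 0.0085 0.0091 0.0905]
step 4: x^-=[-0.4398, 2.5753, 0.0799]  P^-=[0.1554 0.0019 -0.0027; 0.0019 0.6225 0.0122; -0.0027 0.0122 0.2725]  S=[0.3442 -0.0234 -0.0126; -0.0234 0.8629 0.0732; -0.0126 0.0732 0.4793]  K=[0.4539 -0.0321 0.0705; 0.1058 0.7036 0.1942; -0.1915 -0.1254 0.5870]  nu=[2.3825, -4.6249, -2.9416]  x^+=[0.5826, -0.9979, -1.5229]  P^+=[0.0816 0.0037 0.0080; 0.0037 0.1575 0.0091; 0.0080 0.0091 0.0902]
step 5: x^-=[0.6048, -1.0957, -1.3423]  P^-=[0.1545 0.0020 -0.0031; 0.0020 0.6222 0.0122; -0.0031 0.0122 0.2721]  S=[0.3435 -0.0230 -0.0130; -0.0230 0.8623 0.0734; -0.0130 0.0734 0.4787]  K=[0.4527 -0.0318 0.0698; 0.1058 0.7035 0.1942; -0.1919 -0.1253 0.5866]  nu=[-0.0975, -2.7576, 2.3035]  x^+=[0.8091, -2.5986, 0.3731]  P^+=[0.0814 0.0037 0.0079; 0.0037 0.1575 0.0091; 0.0079 0.0091 0.0902]

x_post = [0.8091, -2.5986, 0.3731]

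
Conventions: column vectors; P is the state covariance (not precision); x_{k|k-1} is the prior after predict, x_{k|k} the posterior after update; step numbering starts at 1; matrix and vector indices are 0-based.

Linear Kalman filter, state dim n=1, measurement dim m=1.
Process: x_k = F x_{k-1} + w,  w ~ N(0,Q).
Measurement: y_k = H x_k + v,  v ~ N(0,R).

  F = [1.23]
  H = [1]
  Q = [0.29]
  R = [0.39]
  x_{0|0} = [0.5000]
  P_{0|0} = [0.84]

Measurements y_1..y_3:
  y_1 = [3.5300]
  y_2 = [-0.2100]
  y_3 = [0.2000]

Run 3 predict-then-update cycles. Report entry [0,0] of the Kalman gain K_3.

K[0,0] = 0.6356

step 1: x^-=[0.6150]  P^-=[1.5608]  S=[1.9508]  K=[0.8001]  nu=[2.9150]  x^+=[2.9472]  P^+=[0.3120]
step 2: x^-=[3.6251]  P^-=[0.7621]  S=[1.1521]  K=[0.6615]  nu=[-3.8351]  x^+=[1.0883]  P^+=[0.2580]
step 3: x^-=[1.3386]  P^-=[0.6803]  S=[1.0703]  K=[0.6356]  nu=[-1.1386]  x^+=[0.6149]  P^+=[0.2479]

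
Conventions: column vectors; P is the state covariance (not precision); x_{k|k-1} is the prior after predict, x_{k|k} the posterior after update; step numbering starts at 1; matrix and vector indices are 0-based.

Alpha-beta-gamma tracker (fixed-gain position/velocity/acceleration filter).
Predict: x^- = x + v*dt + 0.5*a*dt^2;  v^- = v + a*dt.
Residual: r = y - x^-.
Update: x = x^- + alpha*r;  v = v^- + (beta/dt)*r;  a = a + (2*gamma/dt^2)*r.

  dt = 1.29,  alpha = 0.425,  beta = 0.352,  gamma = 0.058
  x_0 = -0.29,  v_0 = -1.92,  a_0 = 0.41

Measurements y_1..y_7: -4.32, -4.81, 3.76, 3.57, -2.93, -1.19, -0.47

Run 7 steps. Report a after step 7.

a_post = -0.4707

step 1: x_pred=-2.4257  r=-1.8943  x^+=-3.2308  v^+=-1.9080  a^+=0.2780
step 2: x_pred=-5.4608  r=0.6508  x^+=-5.1842  v^+=-1.3719  a^+=0.3233
step 3: x_pred=-6.6849  r=10.4449  x^+=-2.2458  v^+=1.8953  a^+=1.0514
step 4: x_pred=1.0739  r=2.4961  x^+=2.1348  v^+=3.9327  a^+=1.2254
step 5: x_pred=8.2275  r=-11.1575  x^+=3.4856  v^+=2.4689  a^+=0.4476
step 6: x_pred=7.0430  r=-8.2330  x^+=3.5440  v^+=0.7999  a^+=-0.1263
step 7: x_pred=4.4707  r=-4.9407  x^+=2.3709  v^+=-0.7112  a^+=-0.4707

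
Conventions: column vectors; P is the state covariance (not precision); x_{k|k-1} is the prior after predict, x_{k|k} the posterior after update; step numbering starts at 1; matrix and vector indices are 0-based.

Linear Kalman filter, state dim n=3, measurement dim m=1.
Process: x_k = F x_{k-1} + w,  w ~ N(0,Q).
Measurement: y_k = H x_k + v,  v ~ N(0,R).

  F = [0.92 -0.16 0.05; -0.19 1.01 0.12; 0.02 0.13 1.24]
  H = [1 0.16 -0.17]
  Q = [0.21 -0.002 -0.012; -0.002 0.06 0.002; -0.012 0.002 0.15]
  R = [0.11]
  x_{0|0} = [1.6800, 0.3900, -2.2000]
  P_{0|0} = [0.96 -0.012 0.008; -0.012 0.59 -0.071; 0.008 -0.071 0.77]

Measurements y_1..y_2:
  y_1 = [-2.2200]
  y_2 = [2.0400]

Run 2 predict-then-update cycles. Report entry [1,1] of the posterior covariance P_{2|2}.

step 1: x^-=[1.3732, -0.1893, -2.6437]  P^-=[1.0450 -0.2735 0.0625; -0.2735 0.6946 0.0986; 0.0625 0.0986 1.3218]  S=[1.0968]  K=[0.9031; -0.1633; -0.1335]  nu=[-4.0123]  x^+=[-2.2505, 0.4658, -2.1080]  P^+=[0.1503 -0.1117 0.1947; -0.1117 0.6654 0.0746; 0.1947 0.0746 1.3022]
step 2: x^-=[-2.2504, 0.6451, -2.5984]  P^-=[0.4071 -0.2132 0.2527; -0.2132 0.8150 0.3323; 0.2527 0.3323 2.1967]  S=[0.4293]  K=[0.7689; -0.3245; -0.1574]  nu=[3.7454]  x^+=[0.6295, -0.5704, -3.1881]  P^+=[0.1533 -0.1061 0.3047; -0.1061 0.7698 0.3104; 0.3047 0.3104 2.1861]

P_post[1,1] = 0.7698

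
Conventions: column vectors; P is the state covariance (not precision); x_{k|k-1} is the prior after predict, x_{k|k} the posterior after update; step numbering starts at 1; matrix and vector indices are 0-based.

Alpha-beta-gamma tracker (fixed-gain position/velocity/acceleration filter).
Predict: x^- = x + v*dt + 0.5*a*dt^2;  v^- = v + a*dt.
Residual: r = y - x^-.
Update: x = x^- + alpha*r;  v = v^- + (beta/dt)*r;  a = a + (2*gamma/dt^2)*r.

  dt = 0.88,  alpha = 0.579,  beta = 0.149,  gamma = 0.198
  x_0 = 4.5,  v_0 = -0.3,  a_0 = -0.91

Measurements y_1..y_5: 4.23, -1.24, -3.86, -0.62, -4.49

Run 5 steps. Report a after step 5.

a_post = 3.6118

step 1: x_pred=3.8836  r=0.3464  x^+=4.0842  v^+=-1.0422  a^+=-0.7329
step 2: x_pred=2.8833  r=-4.1233  x^+=0.4959  v^+=-2.3852  a^+=-2.8414
step 3: x_pred=-2.7033  r=-1.1567  x^+=-3.3730  v^+=-5.0815  a^+=-3.4329
step 4: x_pred=-9.1740  r=8.5540  x^+=-4.2212  v^+=-6.6541  a^+=0.9413
step 5: x_pred=-9.7124  r=5.2224  x^+=-6.6886  v^+=-4.9415  a^+=3.6118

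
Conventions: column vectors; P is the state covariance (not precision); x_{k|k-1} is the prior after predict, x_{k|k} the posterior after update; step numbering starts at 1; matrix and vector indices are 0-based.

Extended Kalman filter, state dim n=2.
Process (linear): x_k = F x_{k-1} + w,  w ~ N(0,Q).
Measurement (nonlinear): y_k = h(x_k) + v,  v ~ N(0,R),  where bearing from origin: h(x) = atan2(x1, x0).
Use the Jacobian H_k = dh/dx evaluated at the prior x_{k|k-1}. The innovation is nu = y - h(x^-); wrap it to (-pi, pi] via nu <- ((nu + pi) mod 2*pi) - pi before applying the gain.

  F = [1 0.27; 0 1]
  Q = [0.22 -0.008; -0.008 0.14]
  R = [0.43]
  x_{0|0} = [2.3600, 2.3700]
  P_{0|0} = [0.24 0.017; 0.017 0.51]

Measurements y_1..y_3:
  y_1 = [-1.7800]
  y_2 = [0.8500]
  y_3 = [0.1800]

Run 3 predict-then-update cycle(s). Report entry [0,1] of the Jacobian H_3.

H_jac[0,1] = 0.1957

step 1: x^-=[2.9999, 2.3700]  P^-=[0.5064 0.1467; 0.1467 0.6500]  H_jac=[-0.1621 0.2052]  S=[0.4609]  K=[-0.1128; 0.2378]  nu=[-2.4486]  x^+=[3.2761, 1.7877]  P^+=[0.5005 0.1591; 0.1591 0.6239]
step 2: x^-=[3.7588, 1.7877]  P^-=[0.8519 0.3195; 0.3195 0.7639]  H_jac=[-0.1032 0.2170]  S=[0.4607]  K=[-0.0403; 0.2882]  nu=[0.4061]  x^+=[3.7424, 1.9047]  P^+=[0.8511 0.3249; 0.3249 0.7257]
step 3: x^-=[4.2567, 1.9047]  P^-=[1.2995 0.5128; 0.5128 0.8657]  H_jac=[-0.0876 0.1957]  S=[0.4556]  K=[-0.0295; 0.2734]  nu=[-0.2407]  x^+=[4.2638, 1.8389]  P^+=[1.2991 0.5165; 0.5165 0.8316]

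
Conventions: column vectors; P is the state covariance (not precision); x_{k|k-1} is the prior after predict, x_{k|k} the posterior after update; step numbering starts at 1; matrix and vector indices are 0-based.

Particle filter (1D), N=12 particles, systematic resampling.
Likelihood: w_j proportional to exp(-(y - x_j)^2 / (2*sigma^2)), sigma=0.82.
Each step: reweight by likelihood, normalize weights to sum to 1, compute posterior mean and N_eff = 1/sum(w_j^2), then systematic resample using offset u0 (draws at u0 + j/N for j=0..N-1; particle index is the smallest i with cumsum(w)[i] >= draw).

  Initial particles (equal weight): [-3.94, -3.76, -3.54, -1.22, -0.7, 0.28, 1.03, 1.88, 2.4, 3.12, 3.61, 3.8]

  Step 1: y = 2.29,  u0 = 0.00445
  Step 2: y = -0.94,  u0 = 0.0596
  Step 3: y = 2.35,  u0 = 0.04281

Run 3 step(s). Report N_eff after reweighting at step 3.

N_eff = 5.5291

step 1: w=[0.0000, 0.0000, 0.0000, 0.0000, 0.0004, 0.0151, 0.0934, 0.2684, 0.3014, 0.1822, 0.0832, 0.0558]  mean=2.4092  Neff=4.6492  idx=[5, 6, 7, 7, 7, 8, 8, 8, 8, 9, 9, 10]
step 2: w=[0.8359, 0.1411, 0.0068, 0.0068, 0.0068, 0.0006, 0.0006, 0.0006, 0.0006, 0.0000, 0.0000, 0.0000]  mean=0.4240  Neff=1.3914  idx=[0, 0, 0, 0, 0, 0, 0, 0, 0, 0, 1, 1]
step 3: w=[0.0430, 0.0430, 0.0430, 0.0430, 0.0430, 0.0430, 0.0430, 0.0430, 0.0430, 0.0430, 0.2849, 0.2849]  mean=0.7074  Neff=5.5291  idx=[0, 2, 4, 6, 8, 10, 10, 10, 10, 11, 11, 11]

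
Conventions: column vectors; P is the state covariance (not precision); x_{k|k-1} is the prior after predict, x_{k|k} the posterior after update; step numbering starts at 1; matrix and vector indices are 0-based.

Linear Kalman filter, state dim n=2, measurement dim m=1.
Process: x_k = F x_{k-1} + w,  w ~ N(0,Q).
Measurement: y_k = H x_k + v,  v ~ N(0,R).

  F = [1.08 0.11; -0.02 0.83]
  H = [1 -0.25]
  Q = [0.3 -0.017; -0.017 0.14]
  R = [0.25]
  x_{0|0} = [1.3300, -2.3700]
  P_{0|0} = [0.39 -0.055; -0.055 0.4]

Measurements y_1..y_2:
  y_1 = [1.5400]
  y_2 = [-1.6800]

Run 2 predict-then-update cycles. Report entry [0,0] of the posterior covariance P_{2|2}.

step 1: x^-=[1.1757, -1.9937]  P^-=[0.7467 -0.0381; -0.0381 0.4175]  S=[1.0418]  K=[0.7258; -0.1368]  nu=[-0.1341]  x^+=[1.0783, -1.9754]  P^+=[0.1978 0.0653; 0.0653 0.3981]
step 2: x^-=[0.9473, -1.6611]  P^-=[0.5510 0.0735; 0.0735 0.4121]  S=[0.7901]  K=[0.6742; -0.0374]  nu=[-3.0426]  x^+=[-1.1041, -1.5473]  P^+=[0.1919 0.0934; 0.0934 0.4110]

P_post[0,0] = 0.1919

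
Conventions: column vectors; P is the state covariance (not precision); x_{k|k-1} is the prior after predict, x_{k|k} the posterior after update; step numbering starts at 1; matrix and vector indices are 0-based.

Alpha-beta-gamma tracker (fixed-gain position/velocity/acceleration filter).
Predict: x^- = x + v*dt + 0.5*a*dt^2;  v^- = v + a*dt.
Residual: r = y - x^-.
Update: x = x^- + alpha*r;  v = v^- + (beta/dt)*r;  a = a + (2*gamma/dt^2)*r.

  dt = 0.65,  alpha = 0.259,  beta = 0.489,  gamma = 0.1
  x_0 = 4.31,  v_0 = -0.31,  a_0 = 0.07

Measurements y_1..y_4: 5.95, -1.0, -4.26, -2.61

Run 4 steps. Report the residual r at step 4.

resid = 4.2361

step 1: x_pred=4.1233  r=1.8267  x^+=4.5964  v^+=1.1097  a^+=0.9347
step 2: x_pred=5.5152  r=-6.5152  x^+=3.8278  v^+=-3.1841  a^+=-2.1494
step 3: x_pred=1.3040  r=-5.5640  x^+=-0.1371  v^+=-8.7671  a^+=-4.7833
step 4: x_pred=-6.8461  r=4.2361  x^+=-5.7490  v^+=-8.6893  a^+=-2.7780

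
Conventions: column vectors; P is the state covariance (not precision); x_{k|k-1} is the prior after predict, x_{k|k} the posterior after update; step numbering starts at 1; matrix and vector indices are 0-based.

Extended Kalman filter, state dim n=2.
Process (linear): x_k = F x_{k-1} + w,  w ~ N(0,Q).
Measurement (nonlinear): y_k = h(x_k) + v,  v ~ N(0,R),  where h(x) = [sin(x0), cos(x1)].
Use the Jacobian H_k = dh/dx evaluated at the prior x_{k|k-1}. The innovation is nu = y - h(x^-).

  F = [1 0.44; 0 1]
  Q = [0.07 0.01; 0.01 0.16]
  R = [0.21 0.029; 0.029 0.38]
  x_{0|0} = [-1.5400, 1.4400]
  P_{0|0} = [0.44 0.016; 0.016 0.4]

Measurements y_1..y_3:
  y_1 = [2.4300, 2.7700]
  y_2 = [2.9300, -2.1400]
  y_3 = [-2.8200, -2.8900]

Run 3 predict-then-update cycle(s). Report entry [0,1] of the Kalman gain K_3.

K[0,1] = -0.0691

step 1: x^-=[-0.9064, 1.4400]  P^-=[0.6015 0.2020; 0.2020 0.5600]  H_jac=[0.6166 0.0000; 0.0000 -0.9915]  S=[0.4387 -0.0945; -0.0945 0.9305]  K=[0.8170 -0.1323; 0.1589 -0.5806]  nu=[3.2173, 2.6396]  x^+=[1.3729, 0.4187]  P^+=[0.2720 0.0268; 0.0268 0.2179]
step 2: x^-=[1.5571, 0.4187]  P^-=[0.4078 0.1327; 0.1327 0.3779]  H_jac=[0.0137 0.0000; 0.0000 -0.4066]  S=[0.2101 0.0283; 0.0283 0.4425]  K=[0.0434 -0.1247; 0.0559 -0.3508]  nu=[1.9301, -3.0536]  x^+=[2.0216, 1.5976]  P^+=[0.4008 0.1134; 0.1134 0.3239]
step 3: x^-=[2.7245, 1.5976]  P^-=[0.6334 0.2659; 0.2659 0.4839]  H_jac=[-0.9143 0.0000; 0.0000 -0.9996]  S=[0.7394 0.2721; 0.2721 0.8635]  K=[-0.7577 -0.0691; -0.1388 -0.5164]  nu=[-3.2251, -2.8632]  x^+=[5.3661, 3.5239]  P^+=[0.1762 0.0483; 0.0483 0.2003]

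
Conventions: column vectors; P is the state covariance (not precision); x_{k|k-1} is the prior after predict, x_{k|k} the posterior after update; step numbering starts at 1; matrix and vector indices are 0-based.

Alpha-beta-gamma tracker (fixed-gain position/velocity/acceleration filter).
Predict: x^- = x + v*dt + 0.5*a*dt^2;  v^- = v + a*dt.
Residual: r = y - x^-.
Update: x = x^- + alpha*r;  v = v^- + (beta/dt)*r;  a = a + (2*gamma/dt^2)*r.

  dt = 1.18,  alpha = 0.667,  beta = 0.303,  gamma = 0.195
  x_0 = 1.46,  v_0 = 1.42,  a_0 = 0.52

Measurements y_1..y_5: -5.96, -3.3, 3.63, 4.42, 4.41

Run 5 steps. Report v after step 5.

step 1: x_pred=3.4976  r=-9.4576  x^+=-2.8106  v^+=-0.3949  a^+=-2.1290
step 2: x_pred=-4.7588  r=1.4588  x^+=-3.7858  v^+=-2.5326  a^+=-1.7204
step 3: x_pred=-7.9719  r=11.6019  x^+=-0.2334  v^+=-1.5835  a^+=1.5292
step 4: x_pred=-1.0373  r=5.4573  x^+=2.6027  v^+=1.6223  a^+=3.0578
step 5: x_pred=6.6459  r=-2.2359  x^+=5.1545  v^+=4.6564  a^+=2.4315

v_post = 4.6564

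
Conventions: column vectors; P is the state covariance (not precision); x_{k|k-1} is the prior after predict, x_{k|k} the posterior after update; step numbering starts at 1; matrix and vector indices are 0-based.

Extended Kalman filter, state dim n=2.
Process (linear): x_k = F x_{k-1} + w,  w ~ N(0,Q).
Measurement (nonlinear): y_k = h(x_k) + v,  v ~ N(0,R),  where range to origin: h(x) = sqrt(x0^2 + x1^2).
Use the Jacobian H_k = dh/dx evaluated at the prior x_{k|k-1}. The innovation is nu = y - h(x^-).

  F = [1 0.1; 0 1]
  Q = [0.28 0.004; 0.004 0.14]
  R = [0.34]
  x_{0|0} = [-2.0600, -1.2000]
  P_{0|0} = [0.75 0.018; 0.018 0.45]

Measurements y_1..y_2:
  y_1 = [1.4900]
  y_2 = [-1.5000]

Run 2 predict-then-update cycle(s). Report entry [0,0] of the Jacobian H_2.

step 1: x^-=[-2.1800, -1.2000]  P^-=[1.0381 0.0670; 0.0670 0.5900]  H_jac=[-0.8760 -0.4822]  S=[1.3305]  K=[-0.7078; -0.2580]  nu=[-0.9985]  x^+=[-1.4733, -0.9424]  P^+=[0.3715 -0.1759; -0.1759 0.5015]
step 2: x^-=[-1.5675, -0.9424]  P^-=[0.6214 -0.1218; -0.1218 0.6415]  H_jac=[-0.8570 -0.5153]  S=[0.8592]  K=[-0.5468; -0.2632]  nu=[-3.3290]  x^+=[0.2528, -0.0661]  P^+=[0.3645 -0.2454; -0.2454 0.5819]

H_jac[0,0] = -0.8570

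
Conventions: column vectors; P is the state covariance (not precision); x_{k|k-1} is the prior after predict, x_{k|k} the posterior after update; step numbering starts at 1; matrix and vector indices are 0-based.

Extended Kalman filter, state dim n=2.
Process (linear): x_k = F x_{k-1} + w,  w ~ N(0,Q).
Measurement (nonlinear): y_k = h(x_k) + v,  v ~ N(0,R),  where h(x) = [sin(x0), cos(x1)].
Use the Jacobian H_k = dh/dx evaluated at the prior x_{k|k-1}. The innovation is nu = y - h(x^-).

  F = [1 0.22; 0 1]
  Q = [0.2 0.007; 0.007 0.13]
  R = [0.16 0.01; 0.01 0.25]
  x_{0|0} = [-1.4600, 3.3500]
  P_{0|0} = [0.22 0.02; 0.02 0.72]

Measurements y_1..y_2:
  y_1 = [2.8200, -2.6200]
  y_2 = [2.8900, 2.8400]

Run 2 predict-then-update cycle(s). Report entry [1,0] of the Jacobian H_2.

H_jac[1,0] = 0.0000

step 1: x^-=[-0.7230, 3.3500]  P^-=[0.4636 0.1854; 0.1854 0.8500]  H_jac=[0.7498 0.0000; 0.0000 0.2069]  S=[0.4207 0.0388; 0.0388 0.2864]  K=[0.8244 0.0224; 0.2773 0.5765]  nu=[3.4816, -1.6416]  x^+=[2.1104, 3.3691]  P^+=[0.1762 0.0669; 0.0669 0.7100]
step 2: x^-=[2.8516, 3.3691]  P^-=[0.4400 0.2301; 0.2301 0.8400]  H_jac=[-0.9582 0.0000; 0.0000 0.2255]  S=[0.5640 -0.0397; -0.0397 0.2927]  K=[-0.7421 0.0766; -0.3486 0.5999]  nu=[2.6040, 3.8142]  x^+=[1.2110, 4.7494]  P^+=[0.1231 0.0520; 0.0520 0.6495]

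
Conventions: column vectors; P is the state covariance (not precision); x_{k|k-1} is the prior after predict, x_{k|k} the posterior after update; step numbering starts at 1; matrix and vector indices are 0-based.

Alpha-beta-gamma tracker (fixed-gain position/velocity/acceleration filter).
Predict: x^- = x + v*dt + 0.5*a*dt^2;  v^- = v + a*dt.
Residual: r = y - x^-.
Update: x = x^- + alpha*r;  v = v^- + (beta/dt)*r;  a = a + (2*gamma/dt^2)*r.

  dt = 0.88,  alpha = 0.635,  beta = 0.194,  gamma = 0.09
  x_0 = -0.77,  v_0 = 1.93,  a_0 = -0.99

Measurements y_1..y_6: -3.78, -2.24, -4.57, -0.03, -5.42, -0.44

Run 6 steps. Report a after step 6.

step 1: x_pred=0.5451  r=-4.3251  x^+=-2.2013  v^+=0.1053  a^+=-1.9953
step 2: x_pred=-2.8813  r=0.6413  x^+=-2.4741  v^+=-1.5092  a^+=-1.8463
step 3: x_pred=-4.5170  r=-0.0530  x^+=-4.5507  v^+=-3.1456  a^+=-1.8586
step 4: x_pred=-8.0384  r=8.0084  x^+=-2.9531  v^+=-3.0156  a^+=0.0029
step 5: x_pred=-5.6057  r=0.1857  x^+=-5.4878  v^+=-2.9722  a^+=0.0460
step 6: x_pred=-8.0855  r=7.6455  x^+=-3.2306  v^+=-1.2462  a^+=1.8231

a_post = 1.8231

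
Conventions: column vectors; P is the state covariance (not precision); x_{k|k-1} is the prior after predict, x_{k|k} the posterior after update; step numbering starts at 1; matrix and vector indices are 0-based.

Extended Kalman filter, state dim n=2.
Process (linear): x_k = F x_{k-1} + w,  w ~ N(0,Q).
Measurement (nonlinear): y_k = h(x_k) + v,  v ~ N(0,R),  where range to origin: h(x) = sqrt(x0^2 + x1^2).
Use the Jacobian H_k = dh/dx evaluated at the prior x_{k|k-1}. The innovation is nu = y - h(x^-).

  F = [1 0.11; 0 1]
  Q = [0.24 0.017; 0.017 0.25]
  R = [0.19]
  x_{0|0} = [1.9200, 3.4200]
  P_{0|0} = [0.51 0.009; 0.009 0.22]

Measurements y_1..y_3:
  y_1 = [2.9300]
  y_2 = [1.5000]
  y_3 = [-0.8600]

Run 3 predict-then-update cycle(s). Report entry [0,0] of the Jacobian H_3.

step 1: x^-=[2.2962, 3.4200]  P^-=[0.7546 0.0502; 0.0502 0.4700]  H_jac=[0.5574 0.8302]  S=[0.7949]  K=[0.5816; 0.5261]  nu=[-1.1893]  x^+=[1.6045, 2.7943]  P^+=[0.4857 -0.1930; -0.1930 0.2500]
step 2: x^-=[1.9118, 2.7943]  P^-=[0.6863 -0.1485; -0.1485 0.5000]  H_jac=[0.5647 0.8253]  S=[0.6110]  K=[0.4337; 0.5381]  nu=[-1.8857]  x^+=[1.0941, 1.7795]  P^+=[0.5714 -0.2911; -0.2911 0.3231]
step 3: x^-=[1.2898, 1.7795]  P^-=[0.7513 -0.2386; -0.2386 0.5731]  H_jac=[0.5869 0.8097]  S=[0.5977]  K=[0.4145; 0.5421]  nu=[-3.0578]  x^+=[0.0225, 0.1220]  P^+=[0.6486 -0.3729; -0.3729 0.3974]

H_jac[0,0] = 0.5869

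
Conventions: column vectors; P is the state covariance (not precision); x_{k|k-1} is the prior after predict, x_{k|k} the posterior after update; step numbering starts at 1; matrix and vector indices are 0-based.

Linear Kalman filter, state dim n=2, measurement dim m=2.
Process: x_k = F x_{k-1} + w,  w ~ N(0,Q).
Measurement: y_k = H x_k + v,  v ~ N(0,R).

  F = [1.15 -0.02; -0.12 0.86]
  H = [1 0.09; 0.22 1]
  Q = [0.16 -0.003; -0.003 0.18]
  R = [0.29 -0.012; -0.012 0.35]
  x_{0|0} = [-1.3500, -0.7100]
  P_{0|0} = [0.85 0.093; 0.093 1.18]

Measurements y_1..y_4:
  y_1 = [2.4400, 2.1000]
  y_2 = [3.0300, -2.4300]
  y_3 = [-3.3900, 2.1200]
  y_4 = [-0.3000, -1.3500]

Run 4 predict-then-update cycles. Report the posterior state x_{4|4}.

step 1: x^-=[-1.5383, -0.4486]  P^-=[1.2803 -0.0484; -0.0484 1.0458]  S=[1.5701 0.3144; 0.3144 1.4364]  K=[0.8159 -0.0162; -0.1205 0.7470]  nu=[4.0187, 2.8870]  x^+=[1.6938, 1.2238]  P^+=[0.2430 -0.0689; -0.0689 0.2781]
step 2: x^-=[1.9234, 0.8492]  P^-=[0.4847 -0.1097; -0.1097 0.4034]  S=[0.7582 0.0191; 0.0191 0.7286]  K=[0.6267 -0.0206; -0.1099 0.5234]  nu=[1.0301, -3.7024]  x^+=[2.6453, -1.2019]  P^+=[0.1870 -0.0559; -0.0559 0.1968]
step 3: x^-=[3.0661, -1.3511]  P^-=[0.4100 -0.0876; -0.0876 0.3398]  S=[0.6870 0.0195; 0.0195 0.6711]  K=[0.5857 -0.0131; -0.0966 0.4804]  nu=[-6.3345, 2.7965]  x^+=[-0.6806, 0.6042]  P^+=[0.1745 -0.0500; -0.0500 0.1803]
step 4: x^-=[-0.7948, 0.6013]  P^-=[0.3932 -0.0798; -0.0798 0.3262]  S=[0.6714 0.0225; 0.0225 0.6601]  K=[0.5752 -0.0094; -0.0908 0.4706]  nu=[0.4407, -1.7765]  x^+=[-0.5246, -0.2748]  P^+=[0.1712 -0.0479; -0.0479 0.1763]

x_post = [-0.5246, -0.2748]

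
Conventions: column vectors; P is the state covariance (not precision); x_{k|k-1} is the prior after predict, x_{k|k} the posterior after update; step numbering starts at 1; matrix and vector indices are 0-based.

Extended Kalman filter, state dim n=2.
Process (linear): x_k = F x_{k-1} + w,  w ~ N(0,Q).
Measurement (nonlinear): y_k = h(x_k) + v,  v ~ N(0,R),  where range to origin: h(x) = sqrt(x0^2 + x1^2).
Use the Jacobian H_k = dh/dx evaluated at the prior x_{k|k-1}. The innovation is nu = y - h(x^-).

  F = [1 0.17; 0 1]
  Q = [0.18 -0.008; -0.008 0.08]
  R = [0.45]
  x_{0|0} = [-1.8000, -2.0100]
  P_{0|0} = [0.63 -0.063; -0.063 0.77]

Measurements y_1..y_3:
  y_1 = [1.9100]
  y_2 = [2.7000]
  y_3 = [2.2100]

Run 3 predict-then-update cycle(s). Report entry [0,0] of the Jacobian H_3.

step 1: x^-=[-2.1417, -2.0100]  P^-=[0.8108 0.0599; 0.0599 0.8500]  H_jac=[-0.7292 -0.6843]  S=[1.3390]  K=[-0.4722; -0.4671]  nu=[-1.0272]  x^+=[-1.6567, -1.5303]  P^+=[0.5123 -0.2354; -0.2354 0.5579]
step 2: x^-=[-1.9168, -1.5303]  P^-=[0.6284 -0.1485; -0.1485 0.6379]  H_jac=[-0.7815 -0.6239]  S=[0.9373]  K=[-0.4251; -0.3008]  nu=[0.2473]  x^+=[-2.0219, -1.6046]  P^+=[0.4590 -0.2684; -0.2684 0.5531]
step 3: x^-=[-2.2947, -1.6046]  P^-=[0.5638 -0.1823; -0.1823 0.6331]  H_jac=[-0.8195 -0.5731]  S=[0.8653]  K=[-0.4132; -0.2466]  nu=[-0.5901]  x^+=[-2.0509, -1.4591]  P^+=[0.4160 -0.2705; -0.2705 0.5805]

H_jac[0,0] = -0.8195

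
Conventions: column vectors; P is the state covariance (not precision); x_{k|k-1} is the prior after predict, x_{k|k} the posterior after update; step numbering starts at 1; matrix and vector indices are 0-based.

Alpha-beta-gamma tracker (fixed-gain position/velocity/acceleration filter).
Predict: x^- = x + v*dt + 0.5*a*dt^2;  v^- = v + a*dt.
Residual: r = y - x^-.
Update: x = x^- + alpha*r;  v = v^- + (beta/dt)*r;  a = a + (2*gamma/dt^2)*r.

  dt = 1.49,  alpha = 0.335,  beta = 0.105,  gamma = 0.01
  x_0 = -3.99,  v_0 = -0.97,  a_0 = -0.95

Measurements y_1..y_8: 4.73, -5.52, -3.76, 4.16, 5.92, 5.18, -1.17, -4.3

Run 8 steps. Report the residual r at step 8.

step 1: x_pred=-6.4898  r=11.2198  x^+=-2.7312  v^+=-1.5948  a^+=-0.8489
step 2: x_pred=-6.0499  r=0.5299  x^+=-5.8724  v^+=-2.8224  a^+=-0.8442
step 3: x_pred=-11.0148  r=7.2548  x^+=-8.5844  v^+=-3.5689  a^+=-0.7788
step 4: x_pred=-14.7667  r=18.9267  x^+=-8.4262  v^+=-3.3956  a^+=-0.6083
step 5: x_pred=-14.1609  r=20.0809  x^+=-7.4338  v^+=-2.8869  a^+=-0.4274
step 6: x_pred=-12.2096  r=17.3896  x^+=-6.3841  v^+=-2.2982  a^+=-0.2707
step 7: x_pred=-10.1090  r=8.9390  x^+=-7.1144  v^+=-2.0717  a^+=-0.1902
step 8: x_pred=-10.4124  r=6.1124  x^+=-8.3647  v^+=-1.9244  a^+=-0.1351

resid = 6.1124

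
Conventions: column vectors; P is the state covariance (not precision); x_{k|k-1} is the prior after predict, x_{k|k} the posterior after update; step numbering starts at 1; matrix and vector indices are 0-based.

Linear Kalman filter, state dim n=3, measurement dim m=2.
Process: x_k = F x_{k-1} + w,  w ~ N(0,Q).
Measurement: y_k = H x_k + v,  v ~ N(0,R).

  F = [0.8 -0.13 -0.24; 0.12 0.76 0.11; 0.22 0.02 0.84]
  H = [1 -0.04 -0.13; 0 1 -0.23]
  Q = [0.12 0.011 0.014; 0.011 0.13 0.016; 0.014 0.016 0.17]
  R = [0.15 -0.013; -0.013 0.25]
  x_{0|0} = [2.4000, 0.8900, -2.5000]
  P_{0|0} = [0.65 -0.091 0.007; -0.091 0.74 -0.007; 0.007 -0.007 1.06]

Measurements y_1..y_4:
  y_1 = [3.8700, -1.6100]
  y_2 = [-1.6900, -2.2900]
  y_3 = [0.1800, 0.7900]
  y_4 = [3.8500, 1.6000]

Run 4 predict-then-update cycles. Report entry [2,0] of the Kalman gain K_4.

step 1: x^-=[2.4043, 0.6894, -1.5542]  P^-=[0.6254 -0.0798 -0.0809; -0.0798 0.5620 0.1233; -0.0809 0.1233 0.9512]  S=[0.8211 -0.0831; -0.0831 0.8056]  K=[0.7788 0.0044; -0.0779 0.6544; -0.2700 -0.1464]  nu=[1.2912, -2.6569]  x^+=[3.3982, -1.1498, -1.5140]  P^+=[0.1279 0.0100 0.0827; 0.0100 0.2036 0.1695; 0.0827 0.1695 0.8807]
step 2: x^-=[3.2314, -0.6326, -0.5471]  P^-=[0.2328 -0.0426 -0.1098; -0.0426 0.2924 0.2244; -0.1098 0.2244 0.8340]  S=[0.4316 -0.0442; -0.0442 0.4833]  K=[0.5781 0.0170; -0.1437 0.4851; -0.5244 0.0195]  nu=[-5.0178, -1.7833]  x^+=[0.3005, -0.7765, 2.0495]  P^+=[0.0893 0.0016 0.0210; 0.0016 0.1636 0.1760; 0.0210 0.1760 0.7142]
step 3: x^-=[-0.1506, -0.3287, 1.7722]  P^-=[0.2236 -0.0479 -0.1218; -0.0479 0.2647 0.2024; -0.1218 0.2024 0.6920]  S=[0.4234 -0.0472; -0.0472 0.4582]  K=[0.5719 0.0156; -0.1489 0.4607; -0.5147 0.0414]  nu=[0.5478, 1.5263]  x^+=[0.1865, 0.2930, 1.5534]  P^+=[0.0859 -0.0028 0.0033; -0.0028 0.1516 0.1498; 0.0033 0.1498 0.5771]
step 4: x^-=[-0.2617, 0.4159, 1.3518]  P^-=[0.2194 -0.0419 -0.1026; -0.0419 0.2504 0.1698; -0.1026 0.1698 0.5876]  S=[0.4116 -0.0442; -0.0442 0.4534]  K=[0.5713 0.0154; -0.1310 0.4534; -0.4479 0.0327]  nu=[4.3041, 1.4950]  x^+=[2.2204, 0.5299, -0.5274]  P^+=[0.0858 -0.0029 0.0030; -0.0029 0.1449 0.1297; 0.0030 0.1297 0.5033]

K[2,0] = -0.4479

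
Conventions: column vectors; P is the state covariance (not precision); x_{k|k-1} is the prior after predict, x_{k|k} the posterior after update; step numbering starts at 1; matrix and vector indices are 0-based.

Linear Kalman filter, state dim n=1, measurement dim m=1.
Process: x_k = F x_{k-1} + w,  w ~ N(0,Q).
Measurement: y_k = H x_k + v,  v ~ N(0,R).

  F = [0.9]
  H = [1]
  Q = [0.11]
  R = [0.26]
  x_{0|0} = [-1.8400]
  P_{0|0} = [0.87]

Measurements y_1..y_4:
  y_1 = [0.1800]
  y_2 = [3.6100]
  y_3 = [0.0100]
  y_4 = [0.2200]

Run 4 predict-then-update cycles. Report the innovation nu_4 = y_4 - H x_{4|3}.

innov = [-0.5437]

step 1: x^-=[-1.6560]  P^-=[0.8147]  S=[1.0747]  K=[0.7581]  nu=[1.8360]  x^+=[-0.2642]  P^+=[0.1971]
step 2: x^-=[-0.2378]  P^-=[0.2696]  S=[0.5296]  K=[0.5091]  nu=[3.8478]  x^+=[1.7212]  P^+=[0.1324]
step 3: x^-=[1.5491]  P^-=[0.2172]  S=[0.4772]  K=[0.4552]  nu=[-1.5391]  x^+=[0.8485]  P^+=[0.1183]
step 4: x^-=[0.7637]  P^-=[0.2059]  S=[0.4659]  K=[0.4419]  nu=[-0.5437]  x^+=[0.5234]  P^+=[0.1149]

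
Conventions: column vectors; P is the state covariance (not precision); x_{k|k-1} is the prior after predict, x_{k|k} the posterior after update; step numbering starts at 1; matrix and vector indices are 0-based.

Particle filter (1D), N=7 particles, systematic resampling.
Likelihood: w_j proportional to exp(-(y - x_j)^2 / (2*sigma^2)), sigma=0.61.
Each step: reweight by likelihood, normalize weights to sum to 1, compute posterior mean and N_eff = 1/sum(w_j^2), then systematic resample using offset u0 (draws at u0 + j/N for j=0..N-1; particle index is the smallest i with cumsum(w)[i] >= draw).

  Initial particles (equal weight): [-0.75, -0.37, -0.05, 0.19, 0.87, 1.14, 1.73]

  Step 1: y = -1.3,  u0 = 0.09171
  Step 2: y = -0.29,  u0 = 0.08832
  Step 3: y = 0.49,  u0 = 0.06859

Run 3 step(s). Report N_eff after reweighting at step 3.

step 1: w=[0.5771, 0.2710, 0.1062, 0.0439, 0.0015, 0.0003, 0.0000]  mean=-0.5284  Neff=2.3827  idx=[0, 0, 0, 0, 1, 1, 2]
step 2: w=[0.1271, 0.1271, 0.1271, 0.1271, 0.1675, 0.1675, 0.1564]  mean=-0.5132  Neff=6.8850  idx=[0, 1, 2, 4, 4, 5, 6]
step 3: w=[0.0585, 0.0585, 0.0585, 0.1709, 0.1709, 0.1709, 0.3120]  mean=-0.3368  Neff=5.1238  idx=[1, 3, 4, 4, 5, 6, 6]

N_eff = 5.1238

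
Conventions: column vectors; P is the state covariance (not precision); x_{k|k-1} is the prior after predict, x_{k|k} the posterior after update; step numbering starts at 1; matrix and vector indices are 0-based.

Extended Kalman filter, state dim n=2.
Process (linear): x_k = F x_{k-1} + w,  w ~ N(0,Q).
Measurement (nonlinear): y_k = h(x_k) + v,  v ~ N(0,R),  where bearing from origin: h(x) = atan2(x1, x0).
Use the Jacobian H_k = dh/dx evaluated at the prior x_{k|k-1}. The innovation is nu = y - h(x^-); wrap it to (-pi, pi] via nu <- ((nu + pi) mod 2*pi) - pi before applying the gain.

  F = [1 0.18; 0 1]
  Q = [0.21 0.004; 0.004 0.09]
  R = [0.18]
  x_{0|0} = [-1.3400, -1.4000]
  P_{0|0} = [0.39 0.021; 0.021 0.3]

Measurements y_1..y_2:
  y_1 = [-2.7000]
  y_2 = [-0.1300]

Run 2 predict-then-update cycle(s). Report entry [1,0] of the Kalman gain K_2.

K[1,0] = -0.4341

step 1: x^-=[-1.5920, -1.4000]  P^-=[0.6173 0.0790; 0.0790 0.3900]  H_jac=[0.3115 -0.3542]  S=[0.2714]  K=[0.6054; -0.4183]  nu=[-0.2797]  x^+=[-1.7613, -1.2830]  P^+=[0.5178 0.1477; 0.1477 0.3425]
step 2: x^-=[-1.9923, -1.2830]  P^-=[0.7921 0.2134; 0.2134 0.4325]  H_jac=[0.2285 -0.3548]  S=[0.2412]  K=[0.4365; -0.4341]  nu=[2.4395]  x^+=[-0.9276, -2.3419]  P^+=[0.7462 0.2591; 0.2591 0.3871]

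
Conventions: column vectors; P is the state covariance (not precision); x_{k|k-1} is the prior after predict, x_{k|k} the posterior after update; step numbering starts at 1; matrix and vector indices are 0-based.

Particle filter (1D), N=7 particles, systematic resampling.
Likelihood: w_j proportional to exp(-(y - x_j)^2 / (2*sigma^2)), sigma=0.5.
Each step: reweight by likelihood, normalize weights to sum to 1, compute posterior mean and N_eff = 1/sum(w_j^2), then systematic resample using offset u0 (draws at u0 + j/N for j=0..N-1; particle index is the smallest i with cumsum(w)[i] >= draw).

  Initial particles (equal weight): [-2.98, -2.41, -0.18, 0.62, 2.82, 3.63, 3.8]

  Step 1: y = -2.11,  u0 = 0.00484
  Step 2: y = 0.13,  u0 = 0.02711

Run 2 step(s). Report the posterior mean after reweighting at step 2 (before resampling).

post_mean = -2.4104

step 1: w=[0.2084, 0.7910, 0.0006, 0.0000, 0.0000, 0.0000, 0.0000]  mean=-2.5276  Neff=1.4944  idx=[0, 0, 1, 1, 1, 1, 1]
step 2: w=[0.0003, 0.0003, 0.1999, 0.1999, 0.1999, 0.1999, 0.1999]  mean=-2.4104  Neff=5.0064  idx=[2, 2, 3, 4, 4, 5, 6]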